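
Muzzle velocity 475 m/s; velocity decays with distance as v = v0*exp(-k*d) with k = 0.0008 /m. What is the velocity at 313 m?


v = v0*exp(-k*d) = 475*exp(-0.0008*313) = 369.8 m/s

369.8 m/s


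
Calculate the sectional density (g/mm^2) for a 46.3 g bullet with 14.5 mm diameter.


SD = m/d^2 = 46.3/14.5^2 = 0.2202 g/mm^2

0.2202 g/mm^2


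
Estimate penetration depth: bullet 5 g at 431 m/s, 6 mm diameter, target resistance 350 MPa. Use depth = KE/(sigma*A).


A = pi*(d/2)^2 = pi*(6/2)^2 = 28.2743 mm^2
E = 0.5*m*v^2 = 0.5*0.005*431^2 = 464.403 J
depth = E/(sigma*A) = 464.403 J / (350 MPa * 28.2743 mm^2) = 464.403/(350 * 28.2743) m = 0.0469282 m ≈ 46.93 mm

46.93 mm


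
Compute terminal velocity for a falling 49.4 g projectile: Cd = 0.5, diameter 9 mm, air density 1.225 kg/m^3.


A = pi*(d/2)^2 = pi*(9/2000)^2 = 6.36173e-05 m^2
vt = sqrt(2mg/(Cd*rho*A)) = sqrt(2*0.0494*9.81/(0.5 * 1.225 * 6.36173e-05)) = 157.7 m/s

157.7 m/s


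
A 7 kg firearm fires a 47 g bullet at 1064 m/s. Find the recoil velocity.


v_recoil = m_p * v_p / m_gun = 0.047 * 1064 / 7 = 7.144 m/s

7.144 m/s


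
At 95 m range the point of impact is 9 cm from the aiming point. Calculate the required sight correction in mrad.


1 mrad subtends 1 cm per 10 m of range, so adj = error_cm / (dist_m / 10) = 9 / (95/10) = 0.9474 mrad

0.9474 mrad


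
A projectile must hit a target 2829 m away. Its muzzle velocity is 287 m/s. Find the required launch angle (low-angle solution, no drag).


sin(2*theta) = R*g/v0^2 = 2829*9.81/287^2 = 0.336929, theta = arcsin(0.336929)/2 = 9.845°

9.845 degrees


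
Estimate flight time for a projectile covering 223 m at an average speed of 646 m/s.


t = d/v = 223/646 = 0.3452 s

0.3452 s


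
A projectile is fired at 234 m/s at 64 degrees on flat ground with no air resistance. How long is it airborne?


T = 2*v0*sin(theta)/g = 2*234*sin(64°)/9.81 = 42.88 s

42.88 s


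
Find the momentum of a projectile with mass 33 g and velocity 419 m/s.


p = m*v = 0.033*419 = 13.83 kg·m/s

13.83 kg·m/s


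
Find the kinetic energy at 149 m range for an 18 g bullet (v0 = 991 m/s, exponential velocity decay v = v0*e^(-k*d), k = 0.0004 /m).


v = v0*exp(-k*d) = 991*exp(-0.0004*149) = 933.662 m/s
E = 0.5*m*v^2 = 0.5*0.018*933.662^2 = 7846 J

7846 J


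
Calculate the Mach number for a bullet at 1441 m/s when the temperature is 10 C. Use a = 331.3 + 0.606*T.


a = 331.3 + 0.606*(10) = 337.36 m/s
M = v/a = 1441/337.36 = 4.271

4.271


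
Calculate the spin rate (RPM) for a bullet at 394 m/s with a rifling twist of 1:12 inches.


twist_m = 12*0.0254 = 0.3048 m
spin = v/twist = 394/0.3048 = 1292.651 rev/s
RPM = spin*60 = 1292.651*60 ≈ 77559 RPM

77559 RPM


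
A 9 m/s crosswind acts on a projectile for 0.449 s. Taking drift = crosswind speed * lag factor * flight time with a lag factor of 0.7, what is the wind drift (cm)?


drift = v_wind * lag * t = 9 * 0.7 * 0.449 = 2.8287 m ≈ 282.9 cm

282.9 cm


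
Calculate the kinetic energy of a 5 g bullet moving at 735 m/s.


E = 0.5*m*v^2 = 0.5*0.005*735^2 = 1351 J

1351 J


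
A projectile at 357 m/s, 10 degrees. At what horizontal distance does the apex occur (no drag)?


R = v0^2*sin(2*theta)/g = 357^2*sin(2*10°)/9.81 = 4443.44 m
apex_dist = R/2 = 4443.44/2 = 2222 m

2222 m


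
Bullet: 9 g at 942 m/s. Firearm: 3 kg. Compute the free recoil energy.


v_r = m_p*v_p/m_gun = 0.009*942/3 = 2.826 m/s, E_r = 0.5*m_gun*v_r^2 = 0.5*3*2.826^2 = 11.98 J

11.98 J


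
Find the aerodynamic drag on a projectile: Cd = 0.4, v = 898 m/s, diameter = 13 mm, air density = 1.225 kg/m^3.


A = pi*(d/2)^2 = pi*(13/2000)^2 = 1.32732e-04 m^2
Fd = 0.5*Cd*rho*A*v^2 = 0.5*0.4*1.225*1.32732e-04*898^2 = 26.22 N

26.22 N


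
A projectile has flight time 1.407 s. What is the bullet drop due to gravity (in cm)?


drop = 0.5*g*t^2 = 0.5*9.81*1.407^2 = 9.71018 m ≈ 971 cm

971 cm


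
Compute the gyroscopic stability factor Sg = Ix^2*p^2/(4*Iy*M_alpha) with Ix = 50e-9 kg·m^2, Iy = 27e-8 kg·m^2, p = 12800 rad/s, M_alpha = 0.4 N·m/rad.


Sg = Ix^2 * p^2 / (4 * Iy * M_alpha) = (50e-9)^2 * 12800^2 / (4 * 27e-8 * 0.4) = 0.9481

0.9481


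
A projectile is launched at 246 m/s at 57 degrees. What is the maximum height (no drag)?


H = (v0*sin(theta))^2 / (2g) = (246*sin(57°))^2 / (2*9.81) = 2169 m

2169 m


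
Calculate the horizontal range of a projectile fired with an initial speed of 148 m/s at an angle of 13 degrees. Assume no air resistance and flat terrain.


R = v0^2 * sin(2*theta) / g = 148^2 * sin(2*13°) / 9.81 = 978.8 m

978.8 m


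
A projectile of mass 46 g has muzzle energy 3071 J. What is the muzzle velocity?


v = sqrt(2*E/m) = sqrt(2*3071/0.046) = 365.4 m/s

365.4 m/s


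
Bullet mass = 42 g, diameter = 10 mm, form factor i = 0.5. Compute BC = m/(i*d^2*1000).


BC = m/(i*d^2*1000) = 42/(0.5 * 10^2 * 1000) = 0.00084

0.00084


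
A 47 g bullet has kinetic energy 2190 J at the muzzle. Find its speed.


v = sqrt(2*E/m) = sqrt(2*2190/0.047) = 305.3 m/s

305.3 m/s


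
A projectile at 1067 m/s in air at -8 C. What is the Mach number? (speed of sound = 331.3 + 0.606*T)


a = 331.3 + 0.606*(-8) = 326.452 m/s
M = v/a = 1067/326.452 = 3.268

3.268


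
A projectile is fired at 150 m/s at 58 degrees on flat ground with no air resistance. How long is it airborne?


T = 2*v0*sin(theta)/g = 2*150*sin(58°)/9.81 = 25.93 s

25.93 s


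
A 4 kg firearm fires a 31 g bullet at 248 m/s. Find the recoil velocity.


v_recoil = m_p * v_p / m_gun = 0.031 * 248 / 4 = 1.922 m/s

1.922 m/s


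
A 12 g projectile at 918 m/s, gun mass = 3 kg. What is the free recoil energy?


v_r = m_p*v_p/m_gun = 0.012*918/3 = 3.672 m/s, E_r = 0.5*m_gun*v_r^2 = 0.5*3*3.672^2 = 20.23 J

20.23 J


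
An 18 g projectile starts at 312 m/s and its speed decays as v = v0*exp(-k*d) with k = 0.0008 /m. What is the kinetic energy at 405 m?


v = v0*exp(-k*d) = 312*exp(-0.0008*405) = 225.654 m/s
E = 0.5*m*v^2 = 0.5*0.018*225.654^2 = 458.3 J

458.3 J


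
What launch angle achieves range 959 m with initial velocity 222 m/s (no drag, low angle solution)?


sin(2*theta) = R*g/v0^2 = 959*9.81/222^2 = 0.190889, theta = arcsin(0.190889)/2 = 5.502°

5.502 degrees


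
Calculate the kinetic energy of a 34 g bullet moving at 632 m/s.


E = 0.5*m*v^2 = 0.5*0.034*632^2 = 6790 J

6790 J


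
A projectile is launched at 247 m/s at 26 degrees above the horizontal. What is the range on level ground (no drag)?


R = v0^2 * sin(2*theta) / g = 247^2 * sin(2*26°) / 9.81 = 4901 m

4901 m


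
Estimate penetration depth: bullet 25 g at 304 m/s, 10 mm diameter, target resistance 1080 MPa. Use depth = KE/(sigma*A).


A = pi*(d/2)^2 = pi*(10/2)^2 = 78.5398 mm^2
E = 0.5*m*v^2 = 0.5*0.025*304^2 = 1155.2 J
depth = E/(sigma*A) = 1155.2 J / (1080 MPa * 78.5398 mm^2) = 1155.2/(1080 * 78.5398) m = 0.0136189 m ≈ 13.62 mm

13.62 mm


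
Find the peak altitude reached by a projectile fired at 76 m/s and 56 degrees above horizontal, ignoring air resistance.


H = (v0*sin(theta))^2 / (2g) = (76*sin(56°))^2 / (2*9.81) = 202.3 m

202.3 m


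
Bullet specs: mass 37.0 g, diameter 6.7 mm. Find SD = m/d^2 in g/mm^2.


SD = m/d^2 = 37.0/6.7^2 = 0.8242 g/mm^2

0.8242 g/mm^2


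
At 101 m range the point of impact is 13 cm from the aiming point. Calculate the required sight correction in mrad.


1 mrad subtends 1 cm per 10 m of range, so adj = error_cm / (dist_m / 10) = 13 / (101/10) = 1.287 mrad

1.287 mrad


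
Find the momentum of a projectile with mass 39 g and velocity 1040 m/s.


p = m*v = 0.039*1040 = 40.56 kg·m/s

40.56 kg·m/s


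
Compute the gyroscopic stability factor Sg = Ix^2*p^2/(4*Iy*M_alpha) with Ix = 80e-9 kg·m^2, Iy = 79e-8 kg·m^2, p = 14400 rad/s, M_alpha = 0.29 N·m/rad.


Sg = Ix^2 * p^2 / (4 * Iy * M_alpha) = (80e-9)^2 * 14400^2 / (4 * 79e-8 * 0.29) = 1.448

1.448


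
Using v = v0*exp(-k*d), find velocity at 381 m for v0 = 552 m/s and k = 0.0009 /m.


v = v0*exp(-k*d) = 552*exp(-0.0009*381) = 391.8 m/s

391.8 m/s


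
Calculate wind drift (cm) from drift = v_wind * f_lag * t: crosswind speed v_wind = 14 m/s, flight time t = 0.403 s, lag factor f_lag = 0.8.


drift = v_wind * lag * t = 14 * 0.8 * 0.403 = 4.5136 m ≈ 451.4 cm

451.4 cm


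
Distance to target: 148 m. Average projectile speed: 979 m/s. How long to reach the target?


t = d/v = 148/979 = 0.1512 s

0.1512 s


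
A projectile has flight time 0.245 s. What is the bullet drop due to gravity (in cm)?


drop = 0.5*g*t^2 = 0.5*9.81*0.245^2 = 0.294423 m ≈ 29.44 cm

29.44 cm


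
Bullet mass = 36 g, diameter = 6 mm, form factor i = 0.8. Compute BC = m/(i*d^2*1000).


BC = m/(i*d^2*1000) = 36/(0.8 * 6^2 * 1000) = 0.00125

0.00125


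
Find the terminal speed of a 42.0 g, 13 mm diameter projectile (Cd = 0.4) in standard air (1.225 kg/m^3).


A = pi*(d/2)^2 = pi*(13/2000)^2 = 1.32732e-04 m^2
vt = sqrt(2mg/(Cd*rho*A)) = sqrt(2*0.042*9.81/(0.4 * 1.225 * 1.32732e-04)) = 112.6 m/s

112.6 m/s


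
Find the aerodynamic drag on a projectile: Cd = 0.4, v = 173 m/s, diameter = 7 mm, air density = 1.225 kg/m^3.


A = pi*(d/2)^2 = pi*(7/2000)^2 = 3.84845e-05 m^2
Fd = 0.5*Cd*rho*A*v^2 = 0.5*0.4*1.225*3.84845e-05*173^2 = 0.2822 N

0.2822 N


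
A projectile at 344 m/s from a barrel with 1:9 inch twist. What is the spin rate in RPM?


twist_m = 9*0.0254 = 0.2286 m
spin = v/twist = 344/0.2286 = 1504.812 rev/s
RPM = spin*60 = 1504.812*60 ≈ 90289 RPM

90289 RPM


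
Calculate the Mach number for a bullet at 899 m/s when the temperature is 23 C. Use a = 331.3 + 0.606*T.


a = 331.3 + 0.606*(23) = 345.238 m/s
M = v/a = 899/345.238 = 2.604

2.604


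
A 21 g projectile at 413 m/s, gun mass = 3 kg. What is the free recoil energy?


v_r = m_p*v_p/m_gun = 0.021*413/3 = 2.891 m/s, E_r = 0.5*m_gun*v_r^2 = 0.5*3*2.891^2 = 12.54 J

12.54 J


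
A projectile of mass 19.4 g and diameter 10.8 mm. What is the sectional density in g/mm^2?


SD = m/d^2 = 19.4/10.8^2 = 0.1663 g/mm^2

0.1663 g/mm^2


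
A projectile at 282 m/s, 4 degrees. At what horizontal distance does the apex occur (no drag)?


R = v0^2*sin(2*theta)/g = 282^2*sin(2*4°)/9.81 = 1128.2 m
apex_dist = R/2 = 1128.2/2 = 564.1 m

564.1 m


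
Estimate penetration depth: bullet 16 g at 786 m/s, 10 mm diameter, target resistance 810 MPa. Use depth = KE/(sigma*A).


A = pi*(d/2)^2 = pi*(10/2)^2 = 78.5398 mm^2
E = 0.5*m*v^2 = 0.5*0.016*786^2 = 4942.37 J
depth = E/(sigma*A) = 4942.37 J / (810 MPa * 78.5398 mm^2) = 4942.37/(810 * 78.5398) m = 0.0776891 m ≈ 77.69 mm

77.69 mm


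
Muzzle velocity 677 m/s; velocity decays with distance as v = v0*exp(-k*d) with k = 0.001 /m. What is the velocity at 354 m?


v = v0*exp(-k*d) = 677*exp(-0.001*354) = 475.2 m/s

475.2 m/s


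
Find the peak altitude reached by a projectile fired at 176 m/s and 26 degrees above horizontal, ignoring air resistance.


H = (v0*sin(theta))^2 / (2g) = (176*sin(26°))^2 / (2*9.81) = 303.4 m

303.4 m


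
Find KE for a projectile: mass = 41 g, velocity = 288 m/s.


E = 0.5*m*v^2 = 0.5*0.041*288^2 = 1700 J

1700 J


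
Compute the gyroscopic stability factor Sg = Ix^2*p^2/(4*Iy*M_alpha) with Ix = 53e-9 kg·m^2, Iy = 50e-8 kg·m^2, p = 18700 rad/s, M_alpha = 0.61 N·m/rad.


Sg = Ix^2 * p^2 / (4 * Iy * M_alpha) = (53e-9)^2 * 18700^2 / (4 * 50e-8 * 0.61) = 0.8051

0.8051


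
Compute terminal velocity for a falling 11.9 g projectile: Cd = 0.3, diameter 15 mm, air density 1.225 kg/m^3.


A = pi*(d/2)^2 = pi*(15/2000)^2 = 1.76715e-04 m^2
vt = sqrt(2mg/(Cd*rho*A)) = sqrt(2*0.0119*9.81/(0.3 * 1.225 * 1.76715e-04)) = 59.96 m/s

59.96 m/s


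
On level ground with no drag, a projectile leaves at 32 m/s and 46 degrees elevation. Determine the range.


R = v0^2 * sin(2*theta) / g = 32^2 * sin(2*46°) / 9.81 = 104.3 m

104.3 m


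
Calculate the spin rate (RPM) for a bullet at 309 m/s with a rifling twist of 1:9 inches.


twist_m = 9*0.0254 = 0.2286 m
spin = v/twist = 309/0.2286 = 1351.706 rev/s
RPM = spin*60 = 1351.706*60 ≈ 81102 RPM

81102 RPM


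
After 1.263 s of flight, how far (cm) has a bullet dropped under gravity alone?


drop = 0.5*g*t^2 = 0.5*9.81*1.263^2 = 7.8243 m ≈ 782.4 cm

782.4 cm


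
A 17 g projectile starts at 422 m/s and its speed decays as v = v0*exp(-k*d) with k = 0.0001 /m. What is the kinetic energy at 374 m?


v = v0*exp(-k*d) = 422*exp(-0.0001*374) = 406.509 m/s
E = 0.5*m*v^2 = 0.5*0.017*406.509^2 = 1405 J

1405 J


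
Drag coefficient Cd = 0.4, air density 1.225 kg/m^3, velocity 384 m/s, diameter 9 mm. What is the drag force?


A = pi*(d/2)^2 = pi*(9/2000)^2 = 6.36173e-05 m^2
Fd = 0.5*Cd*rho*A*v^2 = 0.5*0.4*1.225*6.36173e-05*384^2 = 2.298 N

2.298 N


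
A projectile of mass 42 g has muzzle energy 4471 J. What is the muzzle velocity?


v = sqrt(2*E/m) = sqrt(2*4471/0.042) = 461.4 m/s

461.4 m/s


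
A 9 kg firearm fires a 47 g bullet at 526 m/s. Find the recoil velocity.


v_recoil = m_p * v_p / m_gun = 0.047 * 526 / 9 = 2.747 m/s

2.747 m/s


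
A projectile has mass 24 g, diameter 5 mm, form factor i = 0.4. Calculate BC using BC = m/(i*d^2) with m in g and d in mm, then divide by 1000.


BC = m/(i*d^2*1000) = 24/(0.4 * 5^2 * 1000) = 0.0024

0.0024


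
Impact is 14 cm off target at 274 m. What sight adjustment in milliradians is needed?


1 mrad subtends 1 cm per 10 m of range, so adj = error_cm / (dist_m / 10) = 14 / (274/10) = 0.5109 mrad

0.5109 mrad


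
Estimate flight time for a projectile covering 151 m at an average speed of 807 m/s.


t = d/v = 151/807 = 0.1871 s

0.1871 s


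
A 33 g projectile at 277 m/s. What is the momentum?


p = m*v = 0.033*277 = 9.141 kg·m/s

9.141 kg·m/s


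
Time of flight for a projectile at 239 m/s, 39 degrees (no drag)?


T = 2*v0*sin(theta)/g = 2*239*sin(39°)/9.81 = 30.66 s

30.66 s


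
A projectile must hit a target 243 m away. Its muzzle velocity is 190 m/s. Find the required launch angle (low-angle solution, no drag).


sin(2*theta) = R*g/v0^2 = 243*9.81/190^2 = 0.0660341, theta = arcsin(0.0660341)/2 = 1.893°

1.893 degrees


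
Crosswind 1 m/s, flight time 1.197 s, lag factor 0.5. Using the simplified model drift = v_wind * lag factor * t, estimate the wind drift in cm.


drift = v_wind * lag * t = 1 * 0.5 * 1.197 = 0.5985 m ≈ 59.85 cm

59.85 cm


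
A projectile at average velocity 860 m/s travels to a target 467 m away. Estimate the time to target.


t = d/v = 467/860 = 0.543 s

0.543 s


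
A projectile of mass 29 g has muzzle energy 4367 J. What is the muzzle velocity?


v = sqrt(2*E/m) = sqrt(2*4367/0.029) = 548.8 m/s

548.8 m/s


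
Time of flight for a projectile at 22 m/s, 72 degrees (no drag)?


T = 2*v0*sin(theta)/g = 2*22*sin(72°)/9.81 = 4.266 s

4.266 s


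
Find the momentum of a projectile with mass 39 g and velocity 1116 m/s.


p = m*v = 0.039*1116 = 43.52 kg·m/s

43.52 kg·m/s


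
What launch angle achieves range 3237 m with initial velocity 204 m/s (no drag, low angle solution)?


sin(2*theta) = R*g/v0^2 = 3237*9.81/204^2 = 0.763047, theta = arcsin(0.763047)/2 = 24.87°

24.87 degrees


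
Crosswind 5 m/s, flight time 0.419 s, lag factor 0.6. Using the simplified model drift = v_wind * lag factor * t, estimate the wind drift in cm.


drift = v_wind * lag * t = 5 * 0.6 * 0.419 = 1.257 m ≈ 125.7 cm

125.7 cm


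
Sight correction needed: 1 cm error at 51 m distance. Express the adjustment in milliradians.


1 mrad subtends 1 cm per 10 m of range, so adj = error_cm / (dist_m / 10) = 1 / (51/10) = 0.1961 mrad

0.1961 mrad


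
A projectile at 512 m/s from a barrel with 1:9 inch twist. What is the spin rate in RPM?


twist_m = 9*0.0254 = 0.2286 m
spin = v/twist = 512/0.2286 = 2239.72 rev/s
RPM = spin*60 = 2239.72*60 ≈ 134383 RPM

134383 RPM


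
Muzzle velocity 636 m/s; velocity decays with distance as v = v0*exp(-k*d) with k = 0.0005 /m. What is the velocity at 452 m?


v = v0*exp(-k*d) = 636*exp(-0.0005*452) = 507.3 m/s

507.3 m/s


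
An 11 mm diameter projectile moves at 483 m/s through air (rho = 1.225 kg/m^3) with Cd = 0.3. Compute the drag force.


A = pi*(d/2)^2 = pi*(11/2000)^2 = 9.50332e-05 m^2
Fd = 0.5*Cd*rho*A*v^2 = 0.5*0.3*1.225*9.50332e-05*483^2 = 4.074 N

4.074 N


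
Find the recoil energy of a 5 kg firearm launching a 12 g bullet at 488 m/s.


v_r = m_p*v_p/m_gun = 0.012*488/5 = 1.1712 m/s, E_r = 0.5*m_gun*v_r^2 = 0.5*5*1.1712^2 = 3.429 J

3.429 J


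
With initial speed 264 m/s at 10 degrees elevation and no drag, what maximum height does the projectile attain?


H = (v0*sin(theta))^2 / (2g) = (264*sin(10°))^2 / (2*9.81) = 107.1 m

107.1 m


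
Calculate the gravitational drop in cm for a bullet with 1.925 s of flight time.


drop = 0.5*g*t^2 = 0.5*9.81*1.925^2 = 18.1761 m ≈ 1818 cm

1818 cm


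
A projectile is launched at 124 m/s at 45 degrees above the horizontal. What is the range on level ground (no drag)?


R = v0^2 * sin(2*theta) / g = 124^2 * sin(2*45°) / 9.81 = 1567 m

1567 m


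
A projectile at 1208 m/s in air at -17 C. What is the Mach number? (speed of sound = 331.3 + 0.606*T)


a = 331.3 + 0.606*(-17) = 320.998 m/s
M = v/a = 1208/320.998 = 3.763

3.763


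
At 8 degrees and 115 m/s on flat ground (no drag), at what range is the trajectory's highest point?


R = v0^2*sin(2*theta)/g = 115^2*sin(2*8°)/9.81 = 371.591 m
apex_dist = R/2 = 371.591/2 = 185.8 m

185.8 m


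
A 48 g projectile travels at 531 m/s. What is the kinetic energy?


E = 0.5*m*v^2 = 0.5*0.048*531^2 = 6767 J

6767 J


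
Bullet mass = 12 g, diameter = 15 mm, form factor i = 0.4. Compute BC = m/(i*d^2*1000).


BC = m/(i*d^2*1000) = 12/(0.4 * 15^2 * 1000) = 0.0001333

0.0001333


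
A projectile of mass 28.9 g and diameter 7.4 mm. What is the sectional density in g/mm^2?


SD = m/d^2 = 28.9/7.4^2 = 0.5278 g/mm^2

0.5278 g/mm^2


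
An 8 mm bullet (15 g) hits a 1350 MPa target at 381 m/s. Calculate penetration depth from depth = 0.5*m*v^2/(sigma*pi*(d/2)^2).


A = pi*(d/2)^2 = pi*(8/2)^2 = 50.2655 mm^2
E = 0.5*m*v^2 = 0.5*0.015*381^2 = 1088.71 J
depth = E/(sigma*A) = 1088.71 J / (1350 MPa * 50.2655 mm^2) = 1088.71/(1350 * 50.2655) m = 0.0160438 m ≈ 16.04 mm

16.04 mm


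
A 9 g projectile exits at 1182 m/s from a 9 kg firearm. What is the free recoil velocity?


v_recoil = m_p * v_p / m_gun = 0.009 * 1182 / 9 = 1.182 m/s

1.182 m/s


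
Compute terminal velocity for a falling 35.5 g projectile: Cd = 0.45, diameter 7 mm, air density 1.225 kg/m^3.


A = pi*(d/2)^2 = pi*(7/2000)^2 = 3.84845e-05 m^2
vt = sqrt(2mg/(Cd*rho*A)) = sqrt(2*0.0355*9.81/(0.45 * 1.225 * 3.84845e-05)) = 181.2 m/s

181.2 m/s


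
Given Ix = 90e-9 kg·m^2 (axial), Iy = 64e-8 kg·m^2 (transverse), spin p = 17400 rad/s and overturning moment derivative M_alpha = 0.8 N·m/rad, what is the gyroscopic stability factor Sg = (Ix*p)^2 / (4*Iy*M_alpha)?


Sg = Ix^2 * p^2 / (4 * Iy * M_alpha) = (90e-9)^2 * 17400^2 / (4 * 64e-8 * 0.8) = 1.197

1.197


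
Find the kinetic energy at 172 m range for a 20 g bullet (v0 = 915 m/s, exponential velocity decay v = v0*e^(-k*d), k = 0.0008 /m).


v = v0*exp(-k*d) = 915*exp(-0.0008*172) = 797.374 m/s
E = 0.5*m*v^2 = 0.5*0.02*797.374^2 = 6358 J

6358 J


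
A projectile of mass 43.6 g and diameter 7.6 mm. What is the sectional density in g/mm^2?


SD = m/d^2 = 43.6/7.6^2 = 0.7548 g/mm^2

0.7548 g/mm^2


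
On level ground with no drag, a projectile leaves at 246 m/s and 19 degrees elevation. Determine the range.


R = v0^2 * sin(2*theta) / g = 246^2 * sin(2*19°) / 9.81 = 3798 m

3798 m


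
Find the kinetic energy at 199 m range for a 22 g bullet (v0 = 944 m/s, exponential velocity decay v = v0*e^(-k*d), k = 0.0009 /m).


v = v0*exp(-k*d) = 944*exp(-0.0009*199) = 789.205 m/s
E = 0.5*m*v^2 = 0.5*0.022*789.205^2 = 6851 J

6851 J


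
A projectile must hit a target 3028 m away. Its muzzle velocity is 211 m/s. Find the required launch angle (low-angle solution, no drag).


sin(2*theta) = R*g/v0^2 = 3028*9.81/211^2 = 0.667206, theta = arcsin(0.667206)/2 = 20.93°

20.93 degrees


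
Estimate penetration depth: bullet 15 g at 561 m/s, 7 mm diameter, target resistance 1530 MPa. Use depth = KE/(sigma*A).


A = pi*(d/2)^2 = pi*(7/2)^2 = 38.4845 mm^2
E = 0.5*m*v^2 = 0.5*0.015*561^2 = 2360.41 J
depth = E/(sigma*A) = 2360.41 J / (1530 MPa * 38.4845 mm^2) = 2360.41/(1530 * 38.4845) m = 0.0400876 m ≈ 40.09 mm

40.09 mm


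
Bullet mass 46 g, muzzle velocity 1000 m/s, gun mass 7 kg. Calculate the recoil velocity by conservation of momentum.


v_recoil = m_p * v_p / m_gun = 0.046 * 1000 / 7 = 6.571 m/s

6.571 m/s


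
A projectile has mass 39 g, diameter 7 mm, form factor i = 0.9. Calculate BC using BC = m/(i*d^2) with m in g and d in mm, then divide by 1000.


BC = m/(i*d^2*1000) = 39/(0.9 * 7^2 * 1000) = 0.0008844

0.0008844


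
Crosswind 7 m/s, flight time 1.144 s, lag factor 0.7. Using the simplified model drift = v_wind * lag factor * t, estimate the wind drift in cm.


drift = v_wind * lag * t = 7 * 0.7 * 1.144 = 5.6056 m ≈ 560.6 cm

560.6 cm


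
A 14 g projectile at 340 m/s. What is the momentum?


p = m*v = 0.014*340 = 4.76 kg·m/s

4.76 kg·m/s


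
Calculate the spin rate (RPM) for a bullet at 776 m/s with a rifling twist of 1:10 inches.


twist_m = 10*0.0254 = 0.254 m
spin = v/twist = 776/0.254 = 3055.118 rev/s
RPM = spin*60 = 3055.118*60 ≈ 183307 RPM

183307 RPM


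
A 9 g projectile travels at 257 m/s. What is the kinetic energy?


E = 0.5*m*v^2 = 0.5*0.009*257^2 = 297.2 J

297.2 J


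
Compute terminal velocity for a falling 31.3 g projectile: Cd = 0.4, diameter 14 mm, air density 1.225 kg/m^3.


A = pi*(d/2)^2 = pi*(14/2000)^2 = 1.53938e-04 m^2
vt = sqrt(2mg/(Cd*rho*A)) = sqrt(2*0.0313*9.81/(0.4 * 1.225 * 1.53938e-04)) = 90.23 m/s

90.23 m/s


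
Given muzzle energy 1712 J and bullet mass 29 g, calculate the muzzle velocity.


v = sqrt(2*E/m) = sqrt(2*1712/0.029) = 343.6 m/s

343.6 m/s


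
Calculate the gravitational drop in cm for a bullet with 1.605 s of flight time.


drop = 0.5*g*t^2 = 0.5*9.81*1.605^2 = 12.6354 m ≈ 1264 cm

1264 cm


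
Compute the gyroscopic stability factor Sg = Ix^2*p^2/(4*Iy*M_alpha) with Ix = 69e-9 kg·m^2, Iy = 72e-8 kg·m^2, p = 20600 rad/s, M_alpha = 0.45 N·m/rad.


Sg = Ix^2 * p^2 / (4 * Iy * M_alpha) = (69e-9)^2 * 20600^2 / (4 * 72e-8 * 0.45) = 1.559

1.559


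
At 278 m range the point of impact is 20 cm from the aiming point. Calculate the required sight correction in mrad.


1 mrad subtends 1 cm per 10 m of range, so adj = error_cm / (dist_m / 10) = 20 / (278/10) = 0.7194 mrad

0.7194 mrad


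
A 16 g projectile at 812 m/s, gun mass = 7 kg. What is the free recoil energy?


v_r = m_p*v_p/m_gun = 0.016*812/7 = 1.856 m/s, E_r = 0.5*m_gun*v_r^2 = 0.5*7*1.856^2 = 12.06 J

12.06 J


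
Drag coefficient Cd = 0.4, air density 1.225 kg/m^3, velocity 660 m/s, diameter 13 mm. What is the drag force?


A = pi*(d/2)^2 = pi*(13/2000)^2 = 1.32732e-04 m^2
Fd = 0.5*Cd*rho*A*v^2 = 0.5*0.4*1.225*1.32732e-04*660^2 = 14.17 N

14.17 N


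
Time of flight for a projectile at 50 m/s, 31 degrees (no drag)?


T = 2*v0*sin(theta)/g = 2*50*sin(31°)/9.81 = 5.25 s

5.25 s


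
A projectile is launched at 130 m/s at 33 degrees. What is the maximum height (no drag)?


H = (v0*sin(theta))^2 / (2g) = (130*sin(33°))^2 / (2*9.81) = 255.5 m

255.5 m


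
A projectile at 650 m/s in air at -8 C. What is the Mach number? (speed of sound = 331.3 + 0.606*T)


a = 331.3 + 0.606*(-8) = 326.452 m/s
M = v/a = 650/326.452 = 1.991

1.991


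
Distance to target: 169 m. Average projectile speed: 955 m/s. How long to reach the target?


t = d/v = 169/955 = 0.177 s

0.177 s


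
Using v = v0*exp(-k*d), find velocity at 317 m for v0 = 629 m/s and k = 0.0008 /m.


v = v0*exp(-k*d) = 629*exp(-0.0008*317) = 488.1 m/s

488.1 m/s


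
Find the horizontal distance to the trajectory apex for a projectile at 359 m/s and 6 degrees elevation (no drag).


R = v0^2*sin(2*theta)/g = 359^2*sin(2*6°)/9.81 = 2731.48 m
apex_dist = R/2 = 2731.48/2 = 1366 m

1366 m


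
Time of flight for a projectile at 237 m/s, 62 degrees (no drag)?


T = 2*v0*sin(theta)/g = 2*237*sin(62°)/9.81 = 42.66 s

42.66 s


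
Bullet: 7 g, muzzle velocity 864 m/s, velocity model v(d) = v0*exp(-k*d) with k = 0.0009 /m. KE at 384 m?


v = v0*exp(-k*d) = 864*exp(-0.0009*384) = 611.535 m/s
E = 0.5*m*v^2 = 0.5*0.007*611.535^2 = 1309 J

1309 J


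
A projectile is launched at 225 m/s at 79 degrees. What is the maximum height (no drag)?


H = (v0*sin(theta))^2 / (2g) = (225*sin(79°))^2 / (2*9.81) = 2486 m

2486 m


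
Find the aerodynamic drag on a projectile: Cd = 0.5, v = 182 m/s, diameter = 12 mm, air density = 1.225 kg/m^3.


A = pi*(d/2)^2 = pi*(12/2000)^2 = 1.13097e-04 m^2
Fd = 0.5*Cd*rho*A*v^2 = 0.5*0.5*1.225*1.13097e-04*182^2 = 1.147 N

1.147 N


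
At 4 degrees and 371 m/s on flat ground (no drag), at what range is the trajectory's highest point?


R = v0^2*sin(2*theta)/g = 371^2*sin(2*4°)/9.81 = 1952.69 m
apex_dist = R/2 = 1952.69/2 = 976.3 m

976.3 m


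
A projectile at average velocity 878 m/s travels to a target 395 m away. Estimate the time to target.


t = d/v = 395/878 = 0.4499 s

0.4499 s


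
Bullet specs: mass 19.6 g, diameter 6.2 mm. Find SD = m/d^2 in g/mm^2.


SD = m/d^2 = 19.6/6.2^2 = 0.5099 g/mm^2

0.5099 g/mm^2


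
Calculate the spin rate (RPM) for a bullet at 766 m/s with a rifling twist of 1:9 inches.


twist_m = 9*0.0254 = 0.2286 m
spin = v/twist = 766/0.2286 = 3350.831 rev/s
RPM = spin*60 = 3350.831*60 ≈ 201050 RPM

201050 RPM


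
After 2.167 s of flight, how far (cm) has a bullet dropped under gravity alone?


drop = 0.5*g*t^2 = 0.5*9.81*2.167^2 = 23.0333 m ≈ 2303 cm

2303 cm


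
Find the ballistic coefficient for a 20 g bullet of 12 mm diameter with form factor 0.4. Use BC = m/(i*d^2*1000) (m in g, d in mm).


BC = m/(i*d^2*1000) = 20/(0.4 * 12^2 * 1000) = 0.0003472

0.0003472


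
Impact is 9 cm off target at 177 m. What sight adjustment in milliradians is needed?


1 mrad subtends 1 cm per 10 m of range, so adj = error_cm / (dist_m / 10) = 9 / (177/10) = 0.5085 mrad

0.5085 mrad


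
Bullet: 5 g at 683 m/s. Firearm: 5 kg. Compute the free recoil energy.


v_r = m_p*v_p/m_gun = 0.005*683/5 = 0.683 m/s, E_r = 0.5*m_gun*v_r^2 = 0.5*5*0.683^2 = 1.166 J

1.166 J


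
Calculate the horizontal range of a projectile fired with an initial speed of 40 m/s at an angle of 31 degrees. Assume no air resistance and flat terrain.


R = v0^2 * sin(2*theta) / g = 40^2 * sin(2*31°) / 9.81 = 144 m

144 m


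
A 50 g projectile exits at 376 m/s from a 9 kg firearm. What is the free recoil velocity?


v_recoil = m_p * v_p / m_gun = 0.05 * 376 / 9 = 2.089 m/s

2.089 m/s


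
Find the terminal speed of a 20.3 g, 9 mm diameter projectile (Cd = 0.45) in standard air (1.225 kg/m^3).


A = pi*(d/2)^2 = pi*(9/2000)^2 = 6.36173e-05 m^2
vt = sqrt(2mg/(Cd*rho*A)) = sqrt(2*0.0203*9.81/(0.45 * 1.225 * 6.36173e-05)) = 106.6 m/s

106.6 m/s


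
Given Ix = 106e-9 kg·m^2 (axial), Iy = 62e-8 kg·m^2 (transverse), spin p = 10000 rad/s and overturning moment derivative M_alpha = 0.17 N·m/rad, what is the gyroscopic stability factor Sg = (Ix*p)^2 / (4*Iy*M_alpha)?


Sg = Ix^2 * p^2 / (4 * Iy * M_alpha) = (106e-9)^2 * 10000^2 / (4 * 62e-8 * 0.17) = 2.665

2.665


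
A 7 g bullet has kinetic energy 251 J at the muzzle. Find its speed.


v = sqrt(2*E/m) = sqrt(2*251/0.007) = 267.8 m/s

267.8 m/s


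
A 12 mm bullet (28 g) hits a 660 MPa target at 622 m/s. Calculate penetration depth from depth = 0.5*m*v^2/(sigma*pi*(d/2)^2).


A = pi*(d/2)^2 = pi*(12/2)^2 = 113.097 mm^2
E = 0.5*m*v^2 = 0.5*0.028*622^2 = 5416.38 J
depth = E/(sigma*A) = 5416.38 J / (660 MPa * 113.097 mm^2) = 5416.38/(660 * 113.097) m = 0.0725625 m ≈ 72.56 mm

72.56 mm


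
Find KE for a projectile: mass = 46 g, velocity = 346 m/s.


E = 0.5*m*v^2 = 0.5*0.046*346^2 = 2753 J

2753 J


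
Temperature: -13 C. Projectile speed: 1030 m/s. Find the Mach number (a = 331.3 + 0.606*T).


a = 331.3 + 0.606*(-13) = 323.422 m/s
M = v/a = 1030/323.422 = 3.185

3.185


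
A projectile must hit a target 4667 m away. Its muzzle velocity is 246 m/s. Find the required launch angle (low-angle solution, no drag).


sin(2*theta) = R*g/v0^2 = 4667*9.81/246^2 = 0.756548, theta = arcsin(0.756548)/2 = 24.58°

24.58 degrees


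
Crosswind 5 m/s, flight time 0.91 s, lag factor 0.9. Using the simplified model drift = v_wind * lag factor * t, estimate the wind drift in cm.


drift = v_wind * lag * t = 5 * 0.9 * 0.91 = 4.095 m ≈ 409.5 cm

409.5 cm


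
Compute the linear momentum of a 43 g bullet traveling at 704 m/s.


p = m*v = 0.043*704 = 30.27 kg·m/s

30.27 kg·m/s


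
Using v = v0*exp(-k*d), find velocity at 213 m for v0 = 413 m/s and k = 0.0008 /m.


v = v0*exp(-k*d) = 413*exp(-0.0008*213) = 348.3 m/s

348.3 m/s


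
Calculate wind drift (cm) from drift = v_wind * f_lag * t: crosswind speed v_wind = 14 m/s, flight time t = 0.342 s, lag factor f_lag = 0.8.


drift = v_wind * lag * t = 14 * 0.8 * 0.342 = 3.8304 m ≈ 383 cm

383 cm


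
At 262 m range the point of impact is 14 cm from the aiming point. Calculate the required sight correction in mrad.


1 mrad subtends 1 cm per 10 m of range, so adj = error_cm / (dist_m / 10) = 14 / (262/10) = 0.5344 mrad

0.5344 mrad


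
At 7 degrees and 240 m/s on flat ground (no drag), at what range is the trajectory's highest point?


R = v0^2*sin(2*theta)/g = 240^2*sin(2*7°)/9.81 = 1420.46 m
apex_dist = R/2 = 1420.46/2 = 710.2 m

710.2 m


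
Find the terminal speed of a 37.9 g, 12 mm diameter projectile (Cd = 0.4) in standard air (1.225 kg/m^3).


A = pi*(d/2)^2 = pi*(12/2000)^2 = 1.13097e-04 m^2
vt = sqrt(2mg/(Cd*rho*A)) = sqrt(2*0.0379*9.81/(0.4 * 1.225 * 1.13097e-04)) = 115.8 m/s

115.8 m/s


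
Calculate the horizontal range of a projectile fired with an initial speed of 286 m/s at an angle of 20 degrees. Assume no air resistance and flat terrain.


R = v0^2 * sin(2*theta) / g = 286^2 * sin(2*20°) / 9.81 = 5360 m

5360 m


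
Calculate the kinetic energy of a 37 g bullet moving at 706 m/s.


E = 0.5*m*v^2 = 0.5*0.037*706^2 = 9221 J

9221 J


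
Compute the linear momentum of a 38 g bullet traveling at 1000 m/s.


p = m*v = 0.038*1000 = 38 kg·m/s

38 kg·m/s


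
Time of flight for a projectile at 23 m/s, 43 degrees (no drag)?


T = 2*v0*sin(theta)/g = 2*23*sin(43°)/9.81 = 3.198 s

3.198 s


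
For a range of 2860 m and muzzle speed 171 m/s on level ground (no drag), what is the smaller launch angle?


sin(2*theta) = R*g/v0^2 = 2860*9.81/171^2 = 0.959495, theta = arcsin(0.959495)/2 = 36.82°

36.82 degrees


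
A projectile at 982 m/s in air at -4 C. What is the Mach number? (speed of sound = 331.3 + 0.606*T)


a = 331.3 + 0.606*(-4) = 328.876 m/s
M = v/a = 982/328.876 = 2.986

2.986


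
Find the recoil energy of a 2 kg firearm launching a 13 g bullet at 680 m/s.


v_r = m_p*v_p/m_gun = 0.013*680/2 = 4.42 m/s, E_r = 0.5*m_gun*v_r^2 = 0.5*2*4.42^2 = 19.54 J

19.54 J


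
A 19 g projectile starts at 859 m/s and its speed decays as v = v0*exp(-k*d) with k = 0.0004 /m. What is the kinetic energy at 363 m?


v = v0*exp(-k*d) = 859*exp(-0.0004*363) = 742.906 m/s
E = 0.5*m*v^2 = 0.5*0.019*742.906^2 = 5243 J

5243 J


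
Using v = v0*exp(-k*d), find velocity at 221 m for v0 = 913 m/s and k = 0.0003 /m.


v = v0*exp(-k*d) = 913*exp(-0.0003*221) = 854.4 m/s

854.4 m/s


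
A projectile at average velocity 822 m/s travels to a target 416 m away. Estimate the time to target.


t = d/v = 416/822 = 0.5061 s

0.5061 s


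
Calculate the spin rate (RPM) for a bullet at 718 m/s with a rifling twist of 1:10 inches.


twist_m = 10*0.0254 = 0.254 m
spin = v/twist = 718/0.254 = 2826.772 rev/s
RPM = spin*60 = 2826.772*60 ≈ 169606 RPM

169606 RPM


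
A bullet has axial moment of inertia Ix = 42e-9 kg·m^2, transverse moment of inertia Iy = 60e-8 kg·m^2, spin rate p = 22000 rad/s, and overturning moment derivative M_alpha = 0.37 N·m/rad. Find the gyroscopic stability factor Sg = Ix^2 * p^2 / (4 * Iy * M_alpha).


Sg = Ix^2 * p^2 / (4 * Iy * M_alpha) = (42e-9)^2 * 22000^2 / (4 * 60e-8 * 0.37) = 0.9615

0.9615


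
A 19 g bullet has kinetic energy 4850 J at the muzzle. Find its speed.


v = sqrt(2*E/m) = sqrt(2*4850/0.019) = 714.5 m/s

714.5 m/s


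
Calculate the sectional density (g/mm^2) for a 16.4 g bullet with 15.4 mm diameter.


SD = m/d^2 = 16.4/15.4^2 = 0.06915 g/mm^2

0.06915 g/mm^2


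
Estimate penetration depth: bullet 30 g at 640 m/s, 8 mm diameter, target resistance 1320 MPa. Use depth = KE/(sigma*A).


A = pi*(d/2)^2 = pi*(8/2)^2 = 50.2655 mm^2
E = 0.5*m*v^2 = 0.5*0.03*640^2 = 6144 J
depth = E/(sigma*A) = 6144 J / (1320 MPa * 50.2655 mm^2) = 6144/(1320 * 50.2655) m = 0.0925992 m ≈ 92.6 mm

92.6 mm


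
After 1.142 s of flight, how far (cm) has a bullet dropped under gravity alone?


drop = 0.5*g*t^2 = 0.5*9.81*1.142^2 = 6.39692 m ≈ 639.7 cm

639.7 cm


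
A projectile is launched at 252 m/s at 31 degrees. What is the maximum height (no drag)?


H = (v0*sin(theta))^2 / (2g) = (252*sin(31°))^2 / (2*9.81) = 858.6 m

858.6 m


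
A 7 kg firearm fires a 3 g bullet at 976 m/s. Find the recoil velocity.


v_recoil = m_p * v_p / m_gun = 0.003 * 976 / 7 = 0.4183 m/s

0.4183 m/s


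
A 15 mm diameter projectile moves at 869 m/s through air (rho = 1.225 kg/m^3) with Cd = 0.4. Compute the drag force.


A = pi*(d/2)^2 = pi*(15/2000)^2 = 1.76715e-04 m^2
Fd = 0.5*Cd*rho*A*v^2 = 0.5*0.4*1.225*1.76715e-04*869^2 = 32.69 N

32.69 N


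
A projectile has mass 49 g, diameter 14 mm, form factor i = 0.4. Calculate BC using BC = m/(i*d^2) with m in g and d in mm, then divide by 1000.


BC = m/(i*d^2*1000) = 49/(0.4 * 14^2 * 1000) = 0.000625

0.000625


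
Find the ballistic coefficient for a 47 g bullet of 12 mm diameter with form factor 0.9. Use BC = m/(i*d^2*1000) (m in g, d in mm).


BC = m/(i*d^2*1000) = 47/(0.9 * 12^2 * 1000) = 0.0003627

0.0003627


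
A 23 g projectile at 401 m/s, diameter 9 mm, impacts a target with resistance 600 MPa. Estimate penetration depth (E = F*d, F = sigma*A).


A = pi*(d/2)^2 = pi*(9/2)^2 = 63.6173 mm^2
E = 0.5*m*v^2 = 0.5*0.023*401^2 = 1849.21 J
depth = E/(sigma*A) = 1849.21 J / (600 MPa * 63.6173 mm^2) = 1849.21/(600 * 63.6173) m = 0.0484463 m ≈ 48.45 mm

48.45 mm


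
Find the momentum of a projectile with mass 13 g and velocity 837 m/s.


p = m*v = 0.013*837 = 10.88 kg·m/s

10.88 kg·m/s


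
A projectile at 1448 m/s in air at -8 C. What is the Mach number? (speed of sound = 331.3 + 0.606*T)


a = 331.3 + 0.606*(-8) = 326.452 m/s
M = v/a = 1448/326.452 = 4.436

4.436


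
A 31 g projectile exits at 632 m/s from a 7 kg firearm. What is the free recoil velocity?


v_recoil = m_p * v_p / m_gun = 0.031 * 632 / 7 = 2.799 m/s

2.799 m/s


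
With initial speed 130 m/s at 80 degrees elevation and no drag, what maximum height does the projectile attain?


H = (v0*sin(theta))^2 / (2g) = (130*sin(80°))^2 / (2*9.81) = 835.4 m

835.4 m


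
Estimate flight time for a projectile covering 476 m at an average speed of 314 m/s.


t = d/v = 476/314 = 1.516 s

1.516 s


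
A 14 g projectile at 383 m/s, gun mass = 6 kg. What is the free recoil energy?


v_r = m_p*v_p/m_gun = 0.014*383/6 = 0.893667 m/s, E_r = 0.5*m_gun*v_r^2 = 0.5*6*0.893667^2 = 2.396 J

2.396 J


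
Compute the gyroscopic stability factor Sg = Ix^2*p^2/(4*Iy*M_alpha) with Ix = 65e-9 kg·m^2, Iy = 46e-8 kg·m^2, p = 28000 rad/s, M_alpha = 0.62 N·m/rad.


Sg = Ix^2 * p^2 / (4 * Iy * M_alpha) = (65e-9)^2 * 28000^2 / (4 * 46e-8 * 0.62) = 2.904

2.904


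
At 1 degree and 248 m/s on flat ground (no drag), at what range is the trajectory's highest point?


R = v0^2*sin(2*theta)/g = 248^2*sin(2*1°)/9.81 = 218.803 m
apex_dist = R/2 = 218.803/2 = 109.4 m

109.4 m


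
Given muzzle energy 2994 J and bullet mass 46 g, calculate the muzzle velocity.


v = sqrt(2*E/m) = sqrt(2*2994/0.046) = 360.8 m/s

360.8 m/s


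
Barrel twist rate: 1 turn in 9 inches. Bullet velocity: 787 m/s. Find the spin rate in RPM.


twist_m = 9*0.0254 = 0.2286 m
spin = v/twist = 787/0.2286 = 3442.695 rev/s
RPM = spin*60 = 3442.695*60 ≈ 206562 RPM

206562 RPM


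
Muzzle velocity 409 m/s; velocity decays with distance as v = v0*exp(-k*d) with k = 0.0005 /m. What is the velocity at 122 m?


v = v0*exp(-k*d) = 409*exp(-0.0005*122) = 384.8 m/s

384.8 m/s


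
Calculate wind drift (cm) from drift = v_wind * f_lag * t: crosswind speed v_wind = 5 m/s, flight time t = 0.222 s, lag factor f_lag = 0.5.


drift = v_wind * lag * t = 5 * 0.5 * 0.222 = 0.555 m ≈ 55.5 cm

55.5 cm


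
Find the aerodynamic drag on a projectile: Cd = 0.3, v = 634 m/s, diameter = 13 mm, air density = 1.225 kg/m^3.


A = pi*(d/2)^2 = pi*(13/2000)^2 = 1.32732e-04 m^2
Fd = 0.5*Cd*rho*A*v^2 = 0.5*0.3*1.225*1.32732e-04*634^2 = 9.804 N

9.804 N


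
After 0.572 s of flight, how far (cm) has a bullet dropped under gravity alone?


drop = 0.5*g*t^2 = 0.5*9.81*0.572^2 = 1.60484 m ≈ 160.5 cm

160.5 cm


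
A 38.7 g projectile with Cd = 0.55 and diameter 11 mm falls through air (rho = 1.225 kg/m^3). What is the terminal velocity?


A = pi*(d/2)^2 = pi*(11/2000)^2 = 9.50332e-05 m^2
vt = sqrt(2mg/(Cd*rho*A)) = sqrt(2*0.0387*9.81/(0.55 * 1.225 * 9.50332e-05)) = 108.9 m/s

108.9 m/s


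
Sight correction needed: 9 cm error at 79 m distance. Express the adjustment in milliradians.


1 mrad subtends 1 cm per 10 m of range, so adj = error_cm / (dist_m / 10) = 9 / (79/10) = 1.139 mrad

1.139 mrad


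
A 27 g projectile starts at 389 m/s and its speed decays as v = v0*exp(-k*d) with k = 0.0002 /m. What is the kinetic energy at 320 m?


v = v0*exp(-k*d) = 389*exp(-0.0002*320) = 364.884 m/s
E = 0.5*m*v^2 = 0.5*0.027*364.884^2 = 1797 J

1797 J


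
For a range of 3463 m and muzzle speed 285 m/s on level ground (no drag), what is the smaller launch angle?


sin(2*theta) = R*g/v0^2 = 3463*9.81/285^2 = 0.418246, theta = arcsin(0.418246)/2 = 12.36°

12.36 degrees


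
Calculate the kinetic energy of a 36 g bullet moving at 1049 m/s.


E = 0.5*m*v^2 = 0.5*0.036*1049^2 = 19807 J

19807 J


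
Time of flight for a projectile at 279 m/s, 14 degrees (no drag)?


T = 2*v0*sin(theta)/g = 2*279*sin(14°)/9.81 = 13.76 s

13.76 s


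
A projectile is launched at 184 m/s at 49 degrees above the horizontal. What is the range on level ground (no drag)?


R = v0^2 * sin(2*theta) / g = 184^2 * sin(2*49°) / 9.81 = 3418 m

3418 m


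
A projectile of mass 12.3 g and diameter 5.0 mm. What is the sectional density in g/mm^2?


SD = m/d^2 = 12.3/5.0^2 = 0.492 g/mm^2

0.492 g/mm^2


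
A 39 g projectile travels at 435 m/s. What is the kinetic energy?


E = 0.5*m*v^2 = 0.5*0.039*435^2 = 3690 J

3690 J


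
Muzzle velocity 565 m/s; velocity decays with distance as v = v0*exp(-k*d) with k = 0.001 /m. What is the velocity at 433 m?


v = v0*exp(-k*d) = 565*exp(-0.001*433) = 366.4 m/s

366.4 m/s


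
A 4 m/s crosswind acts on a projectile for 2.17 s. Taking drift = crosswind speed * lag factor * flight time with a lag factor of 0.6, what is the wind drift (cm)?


drift = v_wind * lag * t = 4 * 0.6 * 2.17 = 5.208 m ≈ 520.8 cm

520.8 cm
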